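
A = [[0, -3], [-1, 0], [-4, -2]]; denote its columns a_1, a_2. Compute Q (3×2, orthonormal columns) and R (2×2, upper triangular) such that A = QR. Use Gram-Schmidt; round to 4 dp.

a_1 = (0, -1, -4); ‖a_1‖ = 4.1231, so q_1 = (0.0000, -0.2425, -0.9701).
q_1·a_2 = 0.0000·(-3) + (-0.2425)·0 + (-0.9701)·(-2) = 1.9403.
u_2 = a_2 − 1.9403·q_1 = (-3.0000, 0.4706, -0.1176).
‖u_2‖ = 3.0390, so q_2 = (-0.9872, 0.1549, -0.0387).

Q = [[0.0000, -0.9872], [-0.2425, 0.1549], [-0.9701, -0.0387]], R = [[4.1231, 1.9403], [0.0000, 3.0390]]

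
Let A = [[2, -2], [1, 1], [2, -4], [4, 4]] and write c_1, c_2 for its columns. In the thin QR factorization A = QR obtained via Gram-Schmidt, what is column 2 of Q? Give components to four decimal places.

q_2 = (-0.4000, 0.1333, -0.7333, 0.5333)

c_1 = (2, 1, 2, 4); ‖c_1‖ = 5.0000, so q_1 = (0.4000, 0.2000, 0.4000, 0.8000).
q_1·c_2 = 0.4000·(-2) + 0.2000·1 + 0.4000·(-4) + 0.8000·4 = 1.0000.
u_2 = c_2 − 1.0000·q_1 = (-2.4000, 0.8000, -4.4000, 3.2000).
‖u_2‖ = 6.0000, so q_2 = (-0.4000, 0.1333, -0.7333, 0.5333).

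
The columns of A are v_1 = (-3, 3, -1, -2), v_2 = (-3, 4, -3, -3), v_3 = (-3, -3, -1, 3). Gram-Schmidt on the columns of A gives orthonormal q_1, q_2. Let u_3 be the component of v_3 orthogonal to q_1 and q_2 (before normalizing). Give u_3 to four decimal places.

u_3 = (-3.0674, -2.2921, -2.3034, 2.3146)

v_1 = (-3, 3, -1, -2); ‖v_1‖ = 4.7958, so q_1 = (-0.6255, 0.6255, -0.2085, -0.4170).
q_1·v_2 = (-0.6255)·(-3) + 0.6255·4 + (-0.2085)·(-3) + (-0.4170)·(-3) = 6.2554.
u_2 = v_2 − 6.2554·q_1 = (0.9130, 0.0870, -1.6957, -0.3913).
‖u_2‖ = 1.9671, so q_2 = (0.4642, 0.0442, -0.8620, -0.1989).
q_1·v_3 = (-0.6255)·(-3) + 0.6255·(-3) + (-0.2085)·(-1) + (-0.4170)·3 = -1.0426; q_2·v_3 = 0.4642·(-3) + 0.0442·(-3) + (-0.8620)·(-1) + (-0.1989)·3 = -1.2598.
u_3 = v_3 + 1.0426·q_1 + 1.2598·q_2 = (-3.0674, -2.2921, -2.3034, 2.3146).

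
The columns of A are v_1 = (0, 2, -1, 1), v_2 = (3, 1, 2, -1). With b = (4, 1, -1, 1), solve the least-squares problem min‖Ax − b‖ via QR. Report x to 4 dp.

x = (0.7865, 0.7191)

v_1 = (0, 2, -1, 1); ‖v_1‖ = 2.4495, so e_1 = (0.0000, 0.8165, -0.4082, 0.4082).
e_1·v_2 = 0.0000·3 + 0.8165·1 + (-0.4082)·2 + 0.4082·(-1) = -0.4082.
u_2 = v_2 + 0.4082·e_1 = (3.0000, 1.3333, 1.8333, -0.8333).
‖u_2‖ = 3.8514, so e_2 = (0.7789, 0.3462, 0.4760, -0.2164).
Qᵀb = (1.6330, 2.7696).
Back-substitute: x_2 = 2.7696/3.8514 = 0.7191.
x_1 = (1.6330 + 0.4082·0.7191)/2.4495 = 0.7865.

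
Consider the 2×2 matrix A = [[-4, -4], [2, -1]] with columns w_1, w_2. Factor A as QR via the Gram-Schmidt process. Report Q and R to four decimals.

Q = [[-0.8944, -0.4472], [0.4472, -0.8944]], R = [[4.4721, 3.1305], [0.0000, 2.6833]]

w_1 = (-4, 2); ‖w_1‖ = 4.4721, so q_1 = (-0.8944, 0.4472).
q_1·w_2 = (-0.8944)·(-4) + 0.4472·(-1) = 3.1305.
u_2 = w_2 − 3.1305·q_1 = (-1.2000, -2.4000).
‖u_2‖ = 2.6833, so q_2 = (-0.4472, -0.8944).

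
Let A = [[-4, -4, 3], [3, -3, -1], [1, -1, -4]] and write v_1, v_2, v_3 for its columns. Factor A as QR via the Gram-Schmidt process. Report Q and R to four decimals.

Q = [[-0.7845, -0.6202, 0.0000], [0.5883, -0.7442, 0.3162], [0.1961, -0.2481, -0.9487]], R = [[5.0990, 1.1767, -3.7262], [0.0000, 4.9614, -0.1240], [0.0000, 0.0000, 3.4785]]

v_1 = (-4, 3, 1); ‖v_1‖ = 5.0990, so q_1 = (-0.7845, 0.5883, 0.1961).
q_1·v_2 = (-0.7845)·(-4) + 0.5883·(-3) + 0.1961·(-1) = 1.1767.
u_2 = v_2 − 1.1767·q_1 = (-3.0769, -3.6923, -1.2308).
‖u_2‖ = 4.9614, so q_2 = (-0.6202, -0.7442, -0.2481).
q_1·v_3 = (-0.7845)·3 + 0.5883·(-1) + 0.1961·(-4) = -3.7262; q_2·v_3 = (-0.6202)·3 + (-0.7442)·(-1) + (-0.2481)·(-4) = -0.1240.
u_3 = v_3 + 3.7262·q_1 + 0.1240·q_2 = (0.0000, 1.1000, -3.3000).
‖u_3‖ = 3.4785, so q_3 = (0.0000, 0.3162, -0.9487).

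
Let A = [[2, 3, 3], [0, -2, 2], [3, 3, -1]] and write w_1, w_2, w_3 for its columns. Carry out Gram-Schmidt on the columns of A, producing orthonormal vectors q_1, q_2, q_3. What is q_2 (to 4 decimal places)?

w_1 = (2, 0, 3); ‖w_1‖ = 3.6056, so q_1 = (0.5547, 0.0000, 0.8321).
q_1·w_2 = 0.5547·3 + 0.0000·(-2) + 0.8321·3 = 4.1603.
u_2 = w_2 − 4.1603·q_1 = (0.6923, -2.0000, -0.4615).
‖u_2‖ = 2.1662, so q_2 = (0.3196, -0.9233, -0.2131).

q_2 = (0.3196, -0.9233, -0.2131)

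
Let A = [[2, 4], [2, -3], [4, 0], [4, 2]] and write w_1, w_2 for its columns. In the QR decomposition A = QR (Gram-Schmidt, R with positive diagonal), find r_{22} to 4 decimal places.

r_{22} = 5.1478

e_1 = w_1/‖w_1‖ = (2, 2, 4, 4)/6.3246 = (0.3162, 0.3162, 0.6325, 0.6325).
r_{12} = e_1·w_2 = 1.5811.
u_2 = w_2 − 1.5811·e_1 = (3.5000, -3.5000, -1.0000, 1.0000).
r_{22} = ‖u_2‖ = 5.1478.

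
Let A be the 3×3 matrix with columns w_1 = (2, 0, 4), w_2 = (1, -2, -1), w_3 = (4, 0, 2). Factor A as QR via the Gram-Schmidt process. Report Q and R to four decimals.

Q = [[0.4472, 0.4983, 0.7428], [0.0000, -0.8305, 0.5571], [0.8944, -0.2491, -0.3714]], R = [[4.4721, -0.4472, 3.5777], [0.0000, 2.4083, 1.4948], [0.0000, 0.0000, 2.2283]]

w_1 = (2, 0, 4); ‖w_1‖ = 4.4721, so q_1 = (0.4472, 0.0000, 0.8944).
q_1·w_2 = 0.4472·1 + 0.0000·(-2) + 0.8944·(-1) = -0.4472.
u_2 = w_2 + 0.4472·q_1 = (1.2000, -2.0000, -0.6000).
‖u_2‖ = 2.4083, so q_2 = (0.4983, -0.8305, -0.2491).
q_1·w_3 = 0.4472·4 + 0.0000·0 + 0.8944·2 = 3.5777; q_2·w_3 = 0.4983·4 + (-0.8305)·0 + (-0.2491)·2 = 1.4948.
u_3 = w_3 − 3.5777·q_1 − 1.4948·q_2 = (1.6552, 1.2414, -0.8276).
‖u_3‖ = 2.2283, so q_3 = (0.7428, 0.5571, -0.3714).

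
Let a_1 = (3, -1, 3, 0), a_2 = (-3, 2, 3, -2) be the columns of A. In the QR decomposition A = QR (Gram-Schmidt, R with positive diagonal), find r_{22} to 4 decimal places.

a_1 = (3, -1, 3, 0); ‖a_1‖ = 4.3589, so q_1 = (0.6882, -0.2294, 0.6882, 0.0000).
q_1·a_2 = 0.6882·(-3) + (-0.2294)·2 + 0.6882·3 + 0.0000·(-2) = -0.4588.
u_2 = a_2 + 0.4588·q_1 = (-2.6842, 1.8947, 3.3158, -2.0000).
r_{22} = ‖u_2‖ = 5.0783.

r_{22} = 5.0783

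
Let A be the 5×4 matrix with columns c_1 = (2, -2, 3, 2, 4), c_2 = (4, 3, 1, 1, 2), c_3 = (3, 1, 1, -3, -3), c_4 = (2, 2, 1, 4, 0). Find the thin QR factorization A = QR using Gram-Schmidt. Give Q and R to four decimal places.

Q = [[0.3288, 0.6389, 0.4705, 0.0632], [-0.3288, 0.7634, -0.2978, -0.0154], [0.4932, -0.0433, 0.4402, 0.2562], [0.3288, 0.0379, -0.5510, 0.7499], [0.6576, 0.0758, -0.4388, -0.6064]], R = [[6.0828, 2.4660, -1.8084, 1.8084], [0.0000, 4.9919, 2.2956, 2.9128], [0.0000, 0.0000, 4.5233, -1.4186], [0.0000, 0.0000, 0.0000, 3.3515]]

c_1 = (2, -2, 3, 2, 4); ‖c_1‖ = 6.0828, so q_1 = (0.3288, -0.3288, 0.4932, 0.3288, 0.6576).
q_1·c_2 = 0.3288·4 + (-0.3288)·3 + 0.4932·1 + 0.3288·1 + 0.6576·2 = 2.4660.
u_2 = c_2 − 2.4660·q_1 = (3.1892, 3.8108, -0.2162, 0.1892, 0.3784).
‖u_2‖ = 4.9919, so q_2 = (0.6389, 0.7634, -0.0433, 0.0379, 0.0758).
q_1·c_3 = 0.3288·3 + (-0.3288)·1 + 0.4932·1 + 0.3288·(-3) + 0.6576·(-3) = -1.8084; q_2·c_3 = 0.6389·3 + 0.7634·1 + (-0.0433)·1 + 0.0379·(-3) + 0.0758·(-3) = 2.2956.
u_3 = c_3 + 1.8084·q_1 − 2.2956·q_2 = (2.1280, -1.3471, 1.9913, -2.4924, -1.9848).
‖u_3‖ = 4.5233, so q_3 = (0.4705, -0.2978, 0.4402, -0.5510, -0.4388).
q_1·c_4 = 0.3288·2 + (-0.3288)·2 + 0.4932·1 + 0.3288·4 + 0.6576·0 = 1.8084; q_2·c_4 = 0.6389·2 + 0.7634·2 + (-0.0433)·1 + 0.0379·4 + 0.0758·0 = 2.9128; q_3·c_4 = 0.4705·2 + (-0.2978)·2 + 0.4402·1 + (-0.5510)·4 + (-0.4388)·0 = -1.4186.
u_4 = c_4 − 1.8084·q_1 − 2.9128·q_2 + 1.4186·q_3 = (0.2118, -0.0515, 0.8588, 2.5134, -2.0324).
‖u_4‖ = 3.3515, so q_4 = (0.0632, -0.0154, 0.2562, 0.7499, -0.6064).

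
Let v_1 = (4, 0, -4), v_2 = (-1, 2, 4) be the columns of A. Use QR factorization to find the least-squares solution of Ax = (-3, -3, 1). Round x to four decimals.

x = (-1.1618, -1.0588)

v_1 = (4, 0, -4); ‖v_1‖ = 5.6569, so q_1 = (0.7071, 0.0000, -0.7071).
q_1·v_2 = 0.7071·(-1) + 0.0000·2 + (-0.7071)·4 = -3.5355.
u_2 = v_2 + 3.5355·q_1 = (1.5000, 2.0000, 1.5000).
‖u_2‖ = 2.9155, so q_2 = (0.5145, 0.6860, 0.5145).
Qᵀb = (-2.8284, -3.0870).
Back-substitute: x_2 = -3.0870/2.9155 = -1.0588.
x_1 = (-2.8284 + 3.5355·(-1.0588))/5.6569 = -1.1618.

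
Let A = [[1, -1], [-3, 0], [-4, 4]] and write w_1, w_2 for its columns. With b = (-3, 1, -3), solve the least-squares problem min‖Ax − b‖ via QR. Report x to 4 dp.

q_1 = w_1/‖w_1‖ = (1, -3, -4)/5.0990 = (0.1961, -0.5883, -0.7845).
r_{12} = q_1·w_2 = -3.3340.
u_2 = w_2 + 3.3340·q_1 = (-0.3462, -1.9615, 1.3846).
‖u_2‖ = 2.4258, so q_2 = (-0.1427, -0.8086, 0.5708).
Qᵀb = (1.1767, -2.0929).
Back-substitute: x_2 = -2.0929/2.4258 = -0.8627.
x_1 = (1.1767 + 3.3340·(-0.8627))/5.0990 = -0.3333.

x = (-0.3333, -0.8627)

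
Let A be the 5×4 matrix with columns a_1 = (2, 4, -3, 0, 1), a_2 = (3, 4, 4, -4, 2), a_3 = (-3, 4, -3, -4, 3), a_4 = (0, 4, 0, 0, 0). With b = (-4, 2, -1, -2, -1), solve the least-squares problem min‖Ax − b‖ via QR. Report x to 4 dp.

x = (-0.7631, -0.3029, 0.5786, 0.9874)

q_1 = a_1/‖a_1‖ = (2, 4, -3, 0, 1)/5.4772 = (0.3651, 0.7303, -0.5477, 0.0000, 0.1826).
r_{12} = q_1·a_2 = 2.1909.
u_2 = a_2 − 2.1909·q_1 = (2.2000, 2.4000, 5.2000, -4.0000, 1.6000).
‖u_2‖ = 7.4967, so q_2 = (0.2935, 0.3201, 0.6936, -0.5336, 0.2134).
r_{13} = q_1·a_3 = 4.0166; r_{23} = q_2·a_3 = 1.0938.
u_3 = a_3 − 4.0166·q_1 − 1.0938·q_2 = (-4.7877, 0.7165, -1.5587, -3.4164, 2.0332).
‖u_3‖ = 6.4552, so q_3 = (-0.7417, 0.1110, -0.2415, -0.5292, 0.3150).
r_{14} = q_1·a_4 = 2.9212; r_{24} = q_2·a_4 = 1.2806; r_{34} = q_3·a_4 = 0.4440.
u_4 = a_4 − 2.9212·q_1 − 1.2806·q_2 − 0.4440·q_3 = (-1.1132, 1.4074, 0.8189, 0.9182, -0.9465).
‖u_4‖ = 2.3727, so q_4 = (-0.4692, 0.5932, 0.3452, 0.3870, -0.3989).
Qᵀb = (0.3651, -0.3735, 4.1736, 2.3428).
Back-substitute: x_4 = 2.3428/2.3727 = 0.9874.
x_3 = (4.1736 − 0.4440·0.9874)/6.4552 = 0.5786.
x_2 = (-0.3735 − 1.0938·0.5786 − 1.2806·0.9874)/7.4967 = -0.3029.
x_1 = (0.3651 − 2.1909·(-0.3029) − 4.0166·0.5786 − 2.9212·0.9874)/5.4772 = -0.7631.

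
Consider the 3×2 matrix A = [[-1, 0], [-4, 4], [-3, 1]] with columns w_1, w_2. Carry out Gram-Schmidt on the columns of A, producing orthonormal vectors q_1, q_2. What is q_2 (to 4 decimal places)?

q_1 = w_1/‖w_1‖ = (-1, -4, -3)/5.0990 = (-0.1961, -0.7845, -0.5883).
r_{12} = q_1·w_2 = -3.7262.
u_2 = w_2 + 3.7262·q_1 = (-0.7308, 1.0769, -1.1923).
‖u_2‖ = 1.7650, so q_2 = (-0.4140, 0.6101, -0.6755).

q_2 = (-0.4140, 0.6101, -0.6755)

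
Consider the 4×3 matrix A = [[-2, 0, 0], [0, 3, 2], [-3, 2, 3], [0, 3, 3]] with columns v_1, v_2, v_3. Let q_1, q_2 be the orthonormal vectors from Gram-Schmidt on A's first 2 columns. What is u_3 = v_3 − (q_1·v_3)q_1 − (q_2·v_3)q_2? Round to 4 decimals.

u_3 = (-0.5760, -0.6280, 0.3840, 0.3720)

q_1 = v_1/‖v_1‖ = (-2, 0, -3, 0)/3.6056 = (-0.5547, 0.0000, -0.8321, 0.0000).
r_{12} = q_1·v_2 = -1.6641.
u_2 = v_2 + 1.6641·q_1 = (-0.9231, 3.0000, 0.6154, 3.0000).
‖u_2‖ = 4.3853, so q_2 = (-0.2105, 0.6841, 0.1403, 0.6841).
r_{13} = q_1·v_3 = -2.4962; r_{23} = q_2·v_3 = 3.8415.
u_3 = v_3 + 2.4962·q_1 − 3.8415·q_2 = (-0.5760, -0.6280, 0.3840, 0.3720).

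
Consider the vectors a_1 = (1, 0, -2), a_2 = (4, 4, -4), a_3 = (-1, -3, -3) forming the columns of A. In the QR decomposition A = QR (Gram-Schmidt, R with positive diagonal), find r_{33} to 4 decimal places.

a_1 = (1, 0, -2); ‖a_1‖ = 2.2361, so q_1 = (0.4472, 0.0000, -0.8944).
q_1·a_2 = 0.4472·4 + 0.0000·4 + (-0.8944)·(-4) = 5.3666.
u_2 = a_2 − 5.3666·q_1 = (1.6000, 4.0000, 0.8000).
‖u_2‖ = 4.3818, so q_2 = (0.3651, 0.9129, 0.1826).
q_1·a_3 = 0.4472·(-1) + 0.0000·(-3) + (-0.8944)·(-3) = 2.2361; q_2·a_3 = 0.3651·(-1) + 0.9129·(-3) + 0.1826·(-3) = -3.6515.
u_3 = a_3 − 2.2361·q_1 + 3.6515·q_2 = (-0.6667, 0.3333, -0.3333).
r_{33} = ‖u_3‖ = 0.8165.

r_{33} = 0.8165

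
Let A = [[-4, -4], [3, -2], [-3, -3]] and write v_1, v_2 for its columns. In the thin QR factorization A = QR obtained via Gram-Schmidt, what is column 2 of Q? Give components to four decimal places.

e_2 = (-0.4116, -0.8575, -0.3087)

v_1 = (-4, 3, -3); ‖v_1‖ = 5.8310, so e_1 = (-0.6860, 0.5145, -0.5145).
e_1·v_2 = (-0.6860)·(-4) + 0.5145·(-2) + (-0.5145)·(-3) = 3.2585.
u_2 = v_2 − 3.2585·e_1 = (-1.7647, -3.6765, -1.3235).
‖u_2‖ = 4.2875, so e_2 = (-0.4116, -0.8575, -0.3087).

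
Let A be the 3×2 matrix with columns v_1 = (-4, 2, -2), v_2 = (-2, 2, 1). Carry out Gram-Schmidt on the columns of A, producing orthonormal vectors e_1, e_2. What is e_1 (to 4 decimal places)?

v_1 = (-4, 2, -2); ‖v_1‖ = 4.8990, so e_1 = (-0.8165, 0.4082, -0.4082).

e_1 = (-0.8165, 0.4082, -0.4082)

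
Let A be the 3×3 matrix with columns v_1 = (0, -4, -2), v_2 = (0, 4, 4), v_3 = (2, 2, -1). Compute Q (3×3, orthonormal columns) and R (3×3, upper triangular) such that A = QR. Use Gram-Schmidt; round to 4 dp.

Q = [[0.0000, 0.0000, 1.0000], [-0.8944, -0.4472, 0.0000], [-0.4472, 0.8944, 0.0000]], R = [[4.4721, -5.3666, -1.3416], [0.0000, 1.7889, -1.7889], [0.0000, 0.0000, 2.0000]]

e_1 = v_1/‖v_1‖ = (0, -4, -2)/4.4721 = (0.0000, -0.8944, -0.4472).
r_{12} = e_1·v_2 = -5.3666.
u_2 = v_2 + 5.3666·e_1 = (0.0000, -0.8000, 1.6000).
‖u_2‖ = 1.7889, so e_2 = (0.0000, -0.4472, 0.8944).
r_{13} = e_1·v_3 = -1.3416; r_{23} = e_2·v_3 = -1.7889.
u_3 = v_3 + 1.3416·e_1 + 1.7889·e_2 = (2.0000, 0.0000, 0.0000).
‖u_3‖ = 2.0000, so e_3 = (1.0000, 0.0000, 0.0000).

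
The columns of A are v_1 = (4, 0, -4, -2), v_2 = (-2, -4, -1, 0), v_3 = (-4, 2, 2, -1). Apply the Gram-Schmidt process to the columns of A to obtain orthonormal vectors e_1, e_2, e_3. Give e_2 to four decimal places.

e_1 = v_1/‖v_1‖ = (4, 0, -4, -2)/6.0000 = (0.6667, 0.0000, -0.6667, -0.3333).
r_{12} = e_1·v_2 = -0.6667.
u_2 = v_2 + 0.6667·e_1 = (-1.5556, -4.0000, -1.4444, -0.2222).
‖u_2‖ = 4.5338, so e_2 = (-0.3431, -0.8823, -0.3186, -0.0490).

e_2 = (-0.3431, -0.8823, -0.3186, -0.0490)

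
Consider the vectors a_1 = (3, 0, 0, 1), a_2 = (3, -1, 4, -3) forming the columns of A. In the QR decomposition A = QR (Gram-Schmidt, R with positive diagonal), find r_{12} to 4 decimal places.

r_{12} = 1.8974

a_1 = (3, 0, 0, 1); ‖a_1‖ = 3.1623, so q_1 = (0.9487, 0.0000, 0.0000, 0.3162).
r_{12} = q_1·a_2 = 1.8974.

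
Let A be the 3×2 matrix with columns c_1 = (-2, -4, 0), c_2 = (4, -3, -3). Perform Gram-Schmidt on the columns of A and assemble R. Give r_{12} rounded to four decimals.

c_1 = (-2, -4, 0); ‖c_1‖ = 4.4721, so q_1 = (-0.4472, -0.8944, 0.0000).
r_{12} = q_1·c_2 = 0.8944.

r_{12} = 0.8944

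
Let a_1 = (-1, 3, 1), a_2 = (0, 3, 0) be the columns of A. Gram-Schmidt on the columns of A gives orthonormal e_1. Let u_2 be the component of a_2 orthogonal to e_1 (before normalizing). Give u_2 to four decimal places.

u_2 = (0.8182, 0.5455, -0.8182)

e_1 = a_1/‖a_1‖ = (-1, 3, 1)/3.3166 = (-0.3015, 0.9045, 0.3015).
r_{12} = e_1·a_2 = 2.7136.
u_2 = a_2 − 2.7136·e_1 = (0.8182, 0.5455, -0.8182).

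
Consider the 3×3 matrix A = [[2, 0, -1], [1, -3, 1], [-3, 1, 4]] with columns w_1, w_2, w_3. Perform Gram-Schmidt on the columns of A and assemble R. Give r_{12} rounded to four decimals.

e_1 = w_1/‖w_1‖ = (2, 1, -3)/3.7417 = (0.5345, 0.2673, -0.8018).
r_{12} = e_1·w_2 = -1.6036.

r_{12} = -1.6036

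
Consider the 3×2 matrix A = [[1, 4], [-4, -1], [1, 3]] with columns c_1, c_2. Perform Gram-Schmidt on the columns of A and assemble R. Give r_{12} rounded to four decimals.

q_1 = c_1/‖c_1‖ = (1, -4, 1)/4.2426 = (0.2357, -0.9428, 0.2357).
r_{12} = q_1·c_2 = 2.5927.

r_{12} = 2.5927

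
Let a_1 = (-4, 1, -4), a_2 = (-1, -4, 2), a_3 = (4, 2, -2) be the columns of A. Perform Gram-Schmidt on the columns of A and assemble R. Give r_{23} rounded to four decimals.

r_{23} = -3.9980

a_1 = (-4, 1, -4); ‖a_1‖ = 5.7446, so e_1 = (-0.6963, 0.1741, -0.6963).
e_1·a_2 = (-0.6963)·(-1) + 0.1741·(-4) + (-0.6963)·2 = -1.3926.
u_2 = a_2 + 1.3926·e_1 = (-1.9697, -3.7576, 1.0303).
‖u_2‖ = 4.3658, so e_2 = (-0.4512, -0.8607, 0.2360).
r_{23} = e_2·a_3 = -3.9980.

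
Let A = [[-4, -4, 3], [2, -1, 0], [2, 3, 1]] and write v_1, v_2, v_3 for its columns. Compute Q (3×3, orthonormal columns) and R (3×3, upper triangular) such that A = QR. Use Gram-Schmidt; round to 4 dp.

Q = [[-0.8165, -0.2182, 0.5345], [0.4082, -0.8729, 0.2673], [0.4082, 0.4364, 0.8018]], R = [[4.8990, 4.0825, -2.0412], [0.0000, 3.0551, -0.2182], [0.0000, 0.0000, 2.4054]]

v_1 = (-4, 2, 2); ‖v_1‖ = 4.8990, so q_1 = (-0.8165, 0.4082, 0.4082).
q_1·v_2 = (-0.8165)·(-4) + 0.4082·(-1) + 0.4082·3 = 4.0825.
u_2 = v_2 − 4.0825·q_1 = (-0.6667, -2.6667, 1.3333).
‖u_2‖ = 3.0551, so q_2 = (-0.2182, -0.8729, 0.4364).
q_1·v_3 = (-0.8165)·3 + 0.4082·0 + 0.4082·1 = -2.0412; q_2·v_3 = (-0.2182)·3 + (-0.8729)·0 + 0.4364·1 = -0.2182.
u_3 = v_3 + 2.0412·q_1 + 0.2182·q_2 = (1.2857, 0.6429, 1.9286).
‖u_3‖ = 2.4054, so q_3 = (0.5345, 0.2673, 0.8018).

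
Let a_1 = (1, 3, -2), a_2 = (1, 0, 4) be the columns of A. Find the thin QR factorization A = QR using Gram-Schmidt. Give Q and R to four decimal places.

q_1 = a_1/‖a_1‖ = (1, 3, -2)/3.7417 = (0.2673, 0.8018, -0.5345).
r_{12} = q_1·a_2 = -1.8708.
u_2 = a_2 + 1.8708·q_1 = (1.5000, 1.5000, 3.0000).
‖u_2‖ = 3.6742, so q_2 = (0.4082, 0.4082, 0.8165).

Q = [[0.2673, 0.4082], [0.8018, 0.4082], [-0.5345, 0.8165]], R = [[3.7417, -1.8708], [0.0000, 3.6742]]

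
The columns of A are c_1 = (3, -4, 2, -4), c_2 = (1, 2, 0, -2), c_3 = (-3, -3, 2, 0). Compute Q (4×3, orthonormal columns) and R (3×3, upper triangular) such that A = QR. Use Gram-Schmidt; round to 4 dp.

Q = [[0.4472, 0.2697, -0.7957], [-0.5963, 0.7641, 0.0185], [0.2981, -0.0449, 0.4719], [-0.5963, -0.5843, -0.3793]], R = [[6.7082, 0.4472, 1.0435], [0.0000, 2.9665, -3.1912], [0.0000, 0.0000, 3.2753]]

q_1 = c_1/‖c_1‖ = (3, -4, 2, -4)/6.7082 = (0.4472, -0.5963, 0.2981, -0.5963).
r_{12} = q_1·c_2 = 0.4472.
u_2 = c_2 − 0.4472·q_1 = (0.8000, 2.2667, -0.1333, -1.7333).
‖u_2‖ = 2.9665, so q_2 = (0.2697, 0.7641, -0.0449, -0.5843).
r_{13} = q_1·c_3 = 1.0435; r_{23} = q_2·c_3 = -3.1912.
u_3 = c_3 − 1.0435·q_1 + 3.1912·q_2 = (-2.6061, 0.0606, 1.5455, -1.2424).
‖u_3‖ = 3.2753, so q_3 = (-0.7957, 0.0185, 0.4719, -0.3793).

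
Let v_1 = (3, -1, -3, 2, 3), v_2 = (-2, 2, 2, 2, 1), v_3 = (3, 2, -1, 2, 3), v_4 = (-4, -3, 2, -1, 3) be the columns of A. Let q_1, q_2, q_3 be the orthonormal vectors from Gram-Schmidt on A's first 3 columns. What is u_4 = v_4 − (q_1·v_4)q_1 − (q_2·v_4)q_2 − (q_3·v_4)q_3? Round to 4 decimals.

u_4 = (-0.3528, -1.0135, 1.5202, -2.4407, 3.1623)

v_1 = (3, -1, -3, 2, 3); ‖v_1‖ = 5.6569, so q_1 = (0.5303, -0.1768, -0.5303, 0.3536, 0.5303).
q_1·v_2 = 0.5303·(-2) + (-0.1768)·2 + (-0.5303)·2 + 0.3536·2 + 0.5303·1 = -1.2374.
u_2 = v_2 + 1.2374·q_1 = (-1.3438, 1.7812, 1.3438, 2.4375, 1.6562).
‖u_2‖ = 3.9330, so q_2 = (-0.3417, 0.4529, 0.3417, 0.6198, 0.4211).
q_1·v_3 = 0.5303·3 + (-0.1768)·2 + (-0.5303)·(-1) + 0.3536·2 + 0.5303·3 = 4.0659; q_2·v_3 = (-0.3417)·3 + 0.4529·2 + 0.3417·(-1) + 0.6198·2 + 0.4211·3 = 2.0420.
u_3 = v_3 − 4.0659·q_1 − 2.0420·q_2 = (1.5414, 1.7939, 0.4586, -0.7030, -0.0162).
‖u_3‖ = 2.5098, so q_3 = (0.6142, 0.7148, 0.1827, -0.2801, -0.0064).
q_1·v_4 = 0.5303·(-4) + (-0.1768)·(-3) + (-0.5303)·2 + 0.3536·(-1) + 0.5303·3 = -1.4142; q_2·v_4 = (-0.3417)·(-4) + 0.4529·(-3) + 0.3417·2 + 0.6198·(-1) + 0.4211·3 = 1.3348; q_3·v_4 = 0.6142·(-4) + 0.7148·(-3) + 0.1827·2 + (-0.2801)·(-1) + (-0.0064)·3 = -3.9748.
u_4 = v_4 + 1.4142·q_1 − 1.3348·q_2 + 3.9748·q_3 = (-0.3528, -1.0135, 1.5202, -2.4407, 3.1623).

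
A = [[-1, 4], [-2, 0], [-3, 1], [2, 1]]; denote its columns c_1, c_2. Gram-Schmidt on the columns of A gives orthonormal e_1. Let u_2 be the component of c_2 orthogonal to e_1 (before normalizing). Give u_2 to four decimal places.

u_2 = (3.7222, -0.5556, 0.1667, 1.5556)

c_1 = (-1, -2, -3, 2); ‖c_1‖ = 4.2426, so e_1 = (-0.2357, -0.4714, -0.7071, 0.4714).
e_1·c_2 = (-0.2357)·4 + (-0.4714)·0 + (-0.7071)·1 + 0.4714·1 = -1.1785.
u_2 = c_2 + 1.1785·e_1 = (3.7222, -0.5556, 0.1667, 1.5556).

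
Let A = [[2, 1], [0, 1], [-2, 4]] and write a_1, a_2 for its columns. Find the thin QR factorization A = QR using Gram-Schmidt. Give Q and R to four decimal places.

Q = [[0.7071, 0.6804], [0.0000, 0.2722], [-0.7071, 0.6804]], R = [[2.8284, -2.1213], [0.0000, 3.6742]]

a_1 = (2, 0, -2); ‖a_1‖ = 2.8284, so q_1 = (0.7071, 0.0000, -0.7071).
q_1·a_2 = 0.7071·1 + 0.0000·1 + (-0.7071)·4 = -2.1213.
u_2 = a_2 + 2.1213·q_1 = (2.5000, 1.0000, 2.5000).
‖u_2‖ = 3.6742, so q_2 = (0.6804, 0.2722, 0.6804).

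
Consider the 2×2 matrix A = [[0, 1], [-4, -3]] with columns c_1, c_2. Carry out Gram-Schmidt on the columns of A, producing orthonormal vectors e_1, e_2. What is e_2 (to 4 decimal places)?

c_1 = (0, -4); ‖c_1‖ = 4.0000, so e_1 = (0.0000, -1.0000).
e_1·c_2 = 0.0000·1 + (-1.0000)·(-3) = 3.0000.
u_2 = c_2 − 3.0000·e_1 = (1.0000, 0.0000).
‖u_2‖ = 1.0000, so e_2 = (1.0000, 0.0000).

e_2 = (1.0000, 0.0000)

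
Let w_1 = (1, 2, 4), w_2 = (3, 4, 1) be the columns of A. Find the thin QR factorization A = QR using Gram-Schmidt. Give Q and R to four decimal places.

Q = [[0.2182, 0.5846], [0.4364, 0.6577], [0.8729, -0.4750]], R = [[4.5826, 3.2733], [0.0000, 3.9097]]

w_1 = (1, 2, 4); ‖w_1‖ = 4.5826, so e_1 = (0.2182, 0.4364, 0.8729).
e_1·w_2 = 0.2182·3 + 0.4364·4 + 0.8729·1 = 3.2733.
u_2 = w_2 − 3.2733·e_1 = (2.2857, 2.5714, -1.8571).
‖u_2‖ = 3.9097, so e_2 = (0.5846, 0.6577, -0.4750).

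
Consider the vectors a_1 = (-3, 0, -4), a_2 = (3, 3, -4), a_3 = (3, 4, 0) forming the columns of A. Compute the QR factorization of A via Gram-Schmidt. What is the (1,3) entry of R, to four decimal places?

r_{13} = -1.8000

a_1 = (-3, 0, -4); ‖a_1‖ = 5.0000, so e_1 = (-0.6000, 0.0000, -0.8000).
r_{13} = e_1·a_3 = -1.8000.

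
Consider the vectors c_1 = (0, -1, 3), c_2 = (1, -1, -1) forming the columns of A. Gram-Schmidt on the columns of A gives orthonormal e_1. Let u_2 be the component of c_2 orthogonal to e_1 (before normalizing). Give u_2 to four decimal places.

c_1 = (0, -1, 3); ‖c_1‖ = 3.1623, so e_1 = (0.0000, -0.3162, 0.9487).
e_1·c_2 = 0.0000·1 + (-0.3162)·(-1) + 0.9487·(-1) = -0.6325.
u_2 = c_2 + 0.6325·e_1 = (1.0000, -1.2000, -0.4000).

u_2 = (1.0000, -1.2000, -0.4000)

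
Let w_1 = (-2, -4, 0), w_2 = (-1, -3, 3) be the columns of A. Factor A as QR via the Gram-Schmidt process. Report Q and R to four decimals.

w_1 = (-2, -4, 0); ‖w_1‖ = 4.4721, so q_1 = (-0.4472, -0.8944, 0.0000).
q_1·w_2 = (-0.4472)·(-1) + (-0.8944)·(-3) + 0.0000·3 = 3.1305.
u_2 = w_2 − 3.1305·q_1 = (0.4000, -0.2000, 3.0000).
‖u_2‖ = 3.0332, so q_2 = (0.1319, -0.0659, 0.9891).

Q = [[-0.4472, 0.1319], [-0.8944, -0.0659], [0.0000, 0.9891]], R = [[4.4721, 3.1305], [0.0000, 3.0332]]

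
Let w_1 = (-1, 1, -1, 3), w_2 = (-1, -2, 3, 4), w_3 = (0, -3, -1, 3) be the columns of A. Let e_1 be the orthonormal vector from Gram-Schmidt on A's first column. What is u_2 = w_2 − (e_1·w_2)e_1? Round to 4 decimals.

u_2 = (-0.3333, -2.6667, 3.6667, 2.0000)

e_1 = w_1/‖w_1‖ = (-1, 1, -1, 3)/3.4641 = (-0.2887, 0.2887, -0.2887, 0.8660).
r_{12} = e_1·w_2 = 2.3094.
u_2 = w_2 − 2.3094·e_1 = (-0.3333, -2.6667, 3.6667, 2.0000).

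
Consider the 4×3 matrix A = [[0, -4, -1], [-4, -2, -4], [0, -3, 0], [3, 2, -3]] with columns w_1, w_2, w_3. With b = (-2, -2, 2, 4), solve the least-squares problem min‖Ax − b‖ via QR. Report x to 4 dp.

x = (0.8144, 0.1384, -0.3281)

w_1 = (0, -4, 0, 3); ‖w_1‖ = 5.0000, so q_1 = (0.0000, -0.8000, 0.0000, 0.6000).
q_1·w_2 = 0.0000·(-4) + (-0.8000)·(-2) + 0.0000·(-3) + 0.6000·2 = 2.8000.
u_2 = w_2 − 2.8000·q_1 = (-4.0000, 0.2400, -3.0000, 0.3200).
‖u_2‖ = 5.0160, so q_2 = (-0.7975, 0.0478, -0.5981, 0.0638).
q_1·w_3 = 0.0000·(-1) + (-0.8000)·(-4) + 0.0000·0 + 0.6000·(-3) = 1.4000; q_2·w_3 = (-0.7975)·(-1) + 0.0478·(-4) + (-0.5981)·0 + 0.0638·(-3) = 0.4147.
u_3 = w_3 − 1.4000·q_1 − 0.4147·q_2 = (-0.6693, -2.8998, 0.2480, -3.8665).
‖u_3‖ = 4.8855, so q_3 = (-0.1370, -0.5936, 0.0508, -0.7914).
Qᵀb = (4.0000, 0.5582, -1.6030).
Back-substitute: x_3 = -1.6030/4.8855 = -0.3281.
x_2 = (0.5582 − 0.4147·(-0.3281))/5.0160 = 0.1384.
x_1 = (4.0000 − 2.8000·0.1384 − 1.4000·(-0.3281))/5.0000 = 0.8144.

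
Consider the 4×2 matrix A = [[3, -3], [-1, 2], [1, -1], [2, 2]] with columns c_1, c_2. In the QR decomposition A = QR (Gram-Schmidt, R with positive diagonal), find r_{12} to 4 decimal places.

e_1 = c_1/‖c_1‖ = (3, -1, 1, 2)/3.8730 = (0.7746, -0.2582, 0.2582, 0.5164).
r_{12} = e_1·c_2 = -2.0656.

r_{12} = -2.0656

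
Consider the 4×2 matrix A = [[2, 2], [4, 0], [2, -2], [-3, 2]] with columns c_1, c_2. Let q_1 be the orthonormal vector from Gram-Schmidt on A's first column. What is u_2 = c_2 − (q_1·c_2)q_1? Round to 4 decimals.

u_2 = (2.3636, 0.7273, -1.6364, 1.4545)

q_1 = c_1/‖c_1‖ = (2, 4, 2, -3)/5.7446 = (0.3482, 0.6963, 0.3482, -0.5222).
r_{12} = q_1·c_2 = -1.0445.
u_2 = c_2 + 1.0445·q_1 = (2.3636, 0.7273, -1.6364, 1.4545).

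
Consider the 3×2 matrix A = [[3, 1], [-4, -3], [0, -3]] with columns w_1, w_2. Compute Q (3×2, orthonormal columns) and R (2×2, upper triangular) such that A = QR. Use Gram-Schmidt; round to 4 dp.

w_1 = (3, -4, 0); ‖w_1‖ = 5.0000, so e_1 = (0.6000, -0.8000, 0.0000).
e_1·w_2 = 0.6000·1 + (-0.8000)·(-3) + 0.0000·(-3) = 3.0000.
u_2 = w_2 − 3.0000·e_1 = (-0.8000, -0.6000, -3.0000).
‖u_2‖ = 3.1623, so e_2 = (-0.2530, -0.1897, -0.9487).

Q = [[0.6000, -0.2530], [-0.8000, -0.1897], [0.0000, -0.9487]], R = [[5.0000, 3.0000], [0.0000, 3.1623]]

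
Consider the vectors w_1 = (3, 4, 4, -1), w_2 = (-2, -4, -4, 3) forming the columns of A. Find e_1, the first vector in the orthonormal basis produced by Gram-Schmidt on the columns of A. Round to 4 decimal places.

e_1 = (0.4629, 0.6172, 0.6172, -0.1543)

e_1 = w_1/‖w_1‖ = (3, 4, 4, -1)/6.4807 = (0.4629, 0.6172, 0.6172, -0.1543).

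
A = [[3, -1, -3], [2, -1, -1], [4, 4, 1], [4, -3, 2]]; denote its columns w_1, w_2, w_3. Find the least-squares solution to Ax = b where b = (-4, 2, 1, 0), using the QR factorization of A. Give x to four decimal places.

w_1 = (3, 2, 4, 4); ‖w_1‖ = 6.7082, so q_1 = (0.4472, 0.2981, 0.5963, 0.5963).
q_1·w_2 = 0.4472·(-1) + 0.2981·(-1) + 0.5963·4 + 0.5963·(-3) = -0.1491.
u_2 = w_2 + 0.1491·q_1 = (-0.9333, -0.9556, 4.0889, -2.9111).
‖u_2‖ = 5.1940, so q_2 = (-0.1797, -0.1840, 0.7872, -0.5605).
q_1·w_3 = 0.4472·(-3) + 0.2981·(-1) + 0.5963·1 + 0.5963·2 = 0.1491; q_2·w_3 = (-0.1797)·(-3) + (-0.1840)·(-1) + 0.7872·1 + (-0.5605)·2 = 0.3893.
u_3 = w_3 − 0.1491·q_1 − 0.3893·q_2 = (-2.9967, -0.9728, 0.6046, 2.1293).
‖u_3‖ = 3.8505, so q_3 = (-0.7783, -0.2526, 0.1570, 0.5530).
Qᵀb = (-0.5963, 1.1381, 2.7648).
Back-substitute: x_3 = 2.7648/3.8505 = 0.7180.
x_2 = (1.1381 − 0.3893·0.7180)/5.1940 = 0.1653.
x_1 = (-0.5963 + 0.1491·0.1653 − 0.1491·0.7180)/6.7082 = -0.1012.

x = (-0.1012, 0.1653, 0.7180)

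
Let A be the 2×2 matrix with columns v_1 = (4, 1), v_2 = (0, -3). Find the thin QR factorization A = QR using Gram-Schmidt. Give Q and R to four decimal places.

Q = [[0.9701, 0.2425], [0.2425, -0.9701]], R = [[4.1231, -0.7276], [0.0000, 2.9104]]

v_1 = (4, 1); ‖v_1‖ = 4.1231, so q_1 = (0.9701, 0.2425).
q_1·v_2 = 0.9701·0 + 0.2425·(-3) = -0.7276.
u_2 = v_2 + 0.7276·q_1 = (0.7059, -2.8235).
‖u_2‖ = 2.9104, so q_2 = (0.2425, -0.9701).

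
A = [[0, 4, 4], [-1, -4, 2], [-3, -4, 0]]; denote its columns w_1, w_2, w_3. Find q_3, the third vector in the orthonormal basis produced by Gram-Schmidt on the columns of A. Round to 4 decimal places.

q_1 = w_1/‖w_1‖ = (0, -1, -3)/3.1623 = (0.0000, -0.3162, -0.9487).
r_{12} = q_1·w_2 = 5.0596.
u_2 = w_2 − 5.0596·q_1 = (4.0000, -2.4000, 0.8000).
‖u_2‖ = 4.7329, so q_2 = (0.8452, -0.5071, 0.1690).
r_{13} = q_1·w_3 = -0.6325; r_{23} = q_2·w_3 = 2.3664.
u_3 = w_3 + 0.6325·q_1 − 2.3664·q_2 = (2.0000, 3.0000, -1.0000).
‖u_3‖ = 3.7417, so q_3 = (0.5345, 0.8018, -0.2673).

q_3 = (0.5345, 0.8018, -0.2673)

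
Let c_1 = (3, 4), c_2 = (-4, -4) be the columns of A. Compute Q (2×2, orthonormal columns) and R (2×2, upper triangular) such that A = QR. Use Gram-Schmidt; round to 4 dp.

Q = [[0.6000, -0.8000], [0.8000, 0.6000]], R = [[5.0000, -5.6000], [0.0000, 0.8000]]

c_1 = (3, 4); ‖c_1‖ = 5.0000, so e_1 = (0.6000, 0.8000).
e_1·c_2 = 0.6000·(-4) + 0.8000·(-4) = -5.6000.
u_2 = c_2 + 5.6000·e_1 = (-0.6400, 0.4800).
‖u_2‖ = 0.8000, so e_2 = (-0.8000, 0.6000).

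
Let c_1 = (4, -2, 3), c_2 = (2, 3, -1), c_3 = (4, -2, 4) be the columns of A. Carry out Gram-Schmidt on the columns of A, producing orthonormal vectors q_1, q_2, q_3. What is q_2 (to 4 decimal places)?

q_2 = (0.5721, 0.7843, -0.2399)

c_1 = (4, -2, 3); ‖c_1‖ = 5.3852, so q_1 = (0.7428, -0.3714, 0.5571).
q_1·c_2 = 0.7428·2 + (-0.3714)·3 + 0.5571·(-1) = -0.1857.
u_2 = c_2 + 0.1857·q_1 = (2.1379, 2.9310, -0.8966).
‖u_2‖ = 3.7370, so q_2 = (0.5721, 0.7843, -0.2399).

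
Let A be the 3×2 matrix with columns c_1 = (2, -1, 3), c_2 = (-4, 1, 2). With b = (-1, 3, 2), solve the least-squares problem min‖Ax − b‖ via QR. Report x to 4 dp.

x = (0.1895, 0.5509)

q_1 = c_1/‖c_1‖ = (2, -1, 3)/3.7417 = (0.5345, -0.2673, 0.8018).
r_{12} = q_1·c_2 = -0.8018.
u_2 = c_2 + 0.8018·q_1 = (-3.5714, 0.7857, 2.6429).
‖u_2‖ = 4.5119, so q_2 = (-0.7916, 0.1741, 0.5858).
Qᵀb = (0.2673, 2.4855).
Back-substitute: x_2 = 2.4855/4.5119 = 0.5509.
x_1 = (0.2673 + 0.8018·0.5509)/3.7417 = 0.1895.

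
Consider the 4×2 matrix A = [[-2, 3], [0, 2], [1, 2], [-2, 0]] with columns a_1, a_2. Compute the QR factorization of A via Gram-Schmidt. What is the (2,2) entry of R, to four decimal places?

a_1 = (-2, 0, 1, -2); ‖a_1‖ = 3.0000, so e_1 = (-0.6667, 0.0000, 0.3333, -0.6667).
e_1·a_2 = (-0.6667)·3 + 0.0000·2 + 0.3333·2 + (-0.6667)·0 = -1.3333.
u_2 = a_2 + 1.3333·e_1 = (2.1111, 2.0000, 2.4444, -0.8889).
r_{22} = ‖u_2‖ = 3.9016.

r_{22} = 3.9016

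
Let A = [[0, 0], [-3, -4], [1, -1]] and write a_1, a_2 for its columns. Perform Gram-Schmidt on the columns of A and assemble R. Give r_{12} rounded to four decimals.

r_{12} = 3.4785

a_1 = (0, -3, 1); ‖a_1‖ = 3.1623, so e_1 = (0.0000, -0.9487, 0.3162).
r_{12} = e_1·a_2 = 3.4785.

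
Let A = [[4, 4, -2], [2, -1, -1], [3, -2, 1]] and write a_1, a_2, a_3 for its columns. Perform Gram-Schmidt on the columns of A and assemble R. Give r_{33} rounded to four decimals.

r_{33} = 1.2851

a_1 = (4, 2, 3); ‖a_1‖ = 5.3852, so q_1 = (0.7428, 0.3714, 0.5571).
q_1·a_2 = 0.7428·4 + 0.3714·(-1) + 0.5571·(-2) = 1.4856.
u_2 = a_2 − 1.4856·q_1 = (2.8966, -1.5517, -2.8276).
‖u_2‖ = 4.3351, so q_2 = (0.6682, -0.3579, -0.6523).
q_1·a_3 = 0.7428·(-2) + 0.3714·(-1) + 0.5571·1 = -1.2999; q_2·a_3 = 0.6682·(-2) + (-0.3579)·(-1) + (-0.6523)·1 = -1.6306.
u_3 = a_3 + 1.2999·q_1 + 1.6306·q_2 = (0.0550, -1.1009, 0.6606).
r_{33} = ‖u_3‖ = 1.2851.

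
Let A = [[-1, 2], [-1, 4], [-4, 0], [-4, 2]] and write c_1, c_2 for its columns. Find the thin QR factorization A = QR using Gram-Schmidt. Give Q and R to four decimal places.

e_1 = c_1/‖c_1‖ = (-1, -1, -4, -4)/5.8310 = (-0.1715, -0.1715, -0.6860, -0.6860).
r_{12} = e_1·c_2 = -2.4010.
u_2 = c_2 + 2.4010·e_1 = (1.5882, 3.5882, -1.6471, 0.3529).
‖u_2‖ = 4.2703, so e_2 = (0.3719, 0.8403, -0.3857, 0.0827).

Q = [[-0.1715, 0.3719], [-0.1715, 0.8403], [-0.6860, -0.3857], [-0.6860, 0.0827]], R = [[5.8310, -2.4010], [0.0000, 4.2703]]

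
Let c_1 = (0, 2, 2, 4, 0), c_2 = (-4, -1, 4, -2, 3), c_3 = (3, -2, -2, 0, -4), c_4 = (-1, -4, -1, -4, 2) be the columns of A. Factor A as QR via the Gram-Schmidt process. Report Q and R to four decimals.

e_1 = c_1/‖c_1‖ = (0, 2, 2, 4, 0)/4.8990 = (0.0000, 0.4082, 0.4082, 0.8165, 0.0000).
r_{12} = e_1·c_2 = -0.4082.
u_2 = c_2 + 0.4082·e_1 = (-4.0000, -0.8333, 4.1667, -1.6667, 3.0000).
‖u_2‖ = 6.7700, so e_2 = (-0.5908, -0.1231, 0.6155, -0.2462, 0.4431).
r_{13} = e_1·c_3 = -1.6330; r_{23} = e_2·c_3 = -4.5298.
u_3 = c_3 + 1.6330·e_1 + 4.5298·e_2 = (0.3236, -1.8909, 1.4545, 0.2182, -1.9927).
‖u_3‖ = 3.1328, so e_3 = (0.1033, -0.6036, 0.4643, 0.0696, -0.6361).
r_{14} = e_1·c_4 = -5.3072; r_{24} = e_2·c_4 = 2.3387; r_{34} = e_3·c_4 = 0.2960.
u_4 = c_4 + 5.3072·e_1 − 2.3387·e_2 − 0.2960·e_3 = (0.3512, -1.3668, -0.4102, 0.8885, 1.1519).
‖u_4‖ = 2.0679, so e_4 = (0.1699, -0.6610, -0.1983, 0.4297, 0.5571).

Q = [[0.0000, -0.5908, 0.1033, 0.1699], [0.4082, -0.1231, -0.6036, -0.6610], [0.4082, 0.6155, 0.4643, -0.1983], [0.8165, -0.2462, 0.0696, 0.4297], [0.0000, 0.4431, -0.6361, 0.5571]], R = [[4.8990, -0.4082, -1.6330, -5.3072], [0.0000, 6.7700, -4.5298, 2.3387], [0.0000, 0.0000, 3.1328, 0.2960], [0.0000, 0.0000, 0.0000, 2.0679]]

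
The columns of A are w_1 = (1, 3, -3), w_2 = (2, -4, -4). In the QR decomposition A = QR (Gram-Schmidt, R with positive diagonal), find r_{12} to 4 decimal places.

r_{12} = 0.4588

e_1 = w_1/‖w_1‖ = (1, 3, -3)/4.3589 = (0.2294, 0.6882, -0.6882).
r_{12} = e_1·w_2 = 0.4588.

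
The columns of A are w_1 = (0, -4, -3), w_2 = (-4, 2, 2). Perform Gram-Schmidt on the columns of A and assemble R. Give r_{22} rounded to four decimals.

r_{22} = 4.0200

w_1 = (0, -4, -3); ‖w_1‖ = 5.0000, so q_1 = (0.0000, -0.8000, -0.6000).
q_1·w_2 = 0.0000·(-4) + (-0.8000)·2 + (-0.6000)·2 = -2.8000.
u_2 = w_2 + 2.8000·q_1 = (-4.0000, -0.2400, 0.3200).
r_{22} = ‖u_2‖ = 4.0200.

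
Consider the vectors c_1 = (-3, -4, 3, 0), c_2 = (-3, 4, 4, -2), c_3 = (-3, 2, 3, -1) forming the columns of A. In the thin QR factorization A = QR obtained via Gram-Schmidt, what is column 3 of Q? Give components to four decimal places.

e_3 = (-0.6849, 0.1928, -0.4278, 0.5574)

c_1 = (-3, -4, 3, 0); ‖c_1‖ = 5.8310, so e_1 = (-0.5145, -0.6860, 0.5145, 0.0000).
e_1·c_2 = (-0.5145)·(-3) + (-0.6860)·4 + 0.5145·4 + 0.0000·(-2) = 0.8575.
u_2 = c_2 − 0.8575·e_1 = (-2.5588, 4.5882, 3.5588, -2.0000).
‖u_2‖ = 6.6532, so e_2 = (-0.3846, 0.6896, 0.5349, -0.3006).
e_1·c_3 = (-0.5145)·(-3) + (-0.6860)·2 + 0.5145·3 + 0.0000·(-1) = 1.7150; e_2·c_3 = (-0.3846)·(-3) + 0.6896·2 + 0.5349·3 + (-0.3006)·(-1) = 4.4384.
u_3 = c_3 − 1.7150·e_1 − 4.4384·e_2 = (-0.4106, 0.1156, -0.2565, 0.3342).
‖u_3‖ = 0.5996, so e_3 = (-0.6849, 0.1928, -0.4278, 0.5574).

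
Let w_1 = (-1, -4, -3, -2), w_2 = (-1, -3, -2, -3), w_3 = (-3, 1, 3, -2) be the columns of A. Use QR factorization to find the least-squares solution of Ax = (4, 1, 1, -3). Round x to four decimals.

w_1 = (-1, -4, -3, -2); ‖w_1‖ = 5.4772, so q_1 = (-0.1826, -0.7303, -0.5477, -0.3651).
q_1·w_2 = (-0.1826)·(-1) + (-0.7303)·(-3) + (-0.5477)·(-2) + (-0.3651)·(-3) = 4.5644.
u_2 = w_2 − 4.5644·q_1 = (-0.1667, 0.3333, 0.5000, -1.3333).
‖u_2‖ = 1.4720, so q_2 = (-0.1132, 0.2265, 0.3397, -0.9058).
q_1·w_3 = (-0.1826)·(-3) + (-0.7303)·1 + (-0.5477)·3 + (-0.3651)·(-2) = -1.0954; q_2·w_3 = (-0.1132)·(-3) + 0.2265·1 + 0.3397·3 + (-0.9058)·(-2) = 3.3968.
u_3 = w_3 + 1.0954·q_1 − 3.3968·q_2 = (-2.8154, -0.5692, 1.2462, 0.6769).
‖u_3‖ = 3.2034, so q_3 = (-0.8789, -0.1777, 0.3890, 0.2113).
Qᵀb = (-0.9129, 2.8307, -3.9382).
Back-substitute: x_3 = -3.9382/3.2034 = -1.2294.
x_2 = (2.8307 − 3.3968·(-1.2294))/1.4720 = 4.7601.
x_1 = (-0.9129 − 4.5644·4.7601 + 1.0954·(-1.2294))/5.4772 = -4.3793.

x = (-4.3793, 4.7601, -1.2294)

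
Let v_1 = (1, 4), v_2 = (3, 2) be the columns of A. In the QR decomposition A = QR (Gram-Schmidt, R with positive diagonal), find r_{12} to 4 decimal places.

r_{12} = 2.6679

v_1 = (1, 4); ‖v_1‖ = 4.1231, so q_1 = (0.2425, 0.9701).
r_{12} = q_1·v_2 = 2.6679.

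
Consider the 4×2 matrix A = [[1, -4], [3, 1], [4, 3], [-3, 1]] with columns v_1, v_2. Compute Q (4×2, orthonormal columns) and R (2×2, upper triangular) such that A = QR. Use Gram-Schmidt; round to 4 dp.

Q = [[0.1690, -0.8428], [0.5071, 0.0626], [0.6761, 0.4157], [-0.5071, 0.3360]], R = [[5.9161, 1.3522], [0.0000, 5.0171]]

e_1 = v_1/‖v_1‖ = (1, 3, 4, -3)/5.9161 = (0.1690, 0.5071, 0.6761, -0.5071).
r_{12} = e_1·v_2 = 1.3522.
u_2 = v_2 − 1.3522·e_1 = (-4.2286, 0.3143, 2.0857, 1.6857).
‖u_2‖ = 5.0171, so e_2 = (-0.8428, 0.0626, 0.4157, 0.3360).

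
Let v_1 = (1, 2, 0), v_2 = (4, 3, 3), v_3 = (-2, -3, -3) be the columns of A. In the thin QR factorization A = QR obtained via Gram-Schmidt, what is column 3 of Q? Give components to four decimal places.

q_3 = (0.7171, -0.3586, -0.5976)

v_1 = (1, 2, 0); ‖v_1‖ = 2.2361, so q_1 = (0.4472, 0.8944, 0.0000).
q_1·v_2 = 0.4472·4 + 0.8944·3 + 0.0000·3 = 4.4721.
u_2 = v_2 − 4.4721·q_1 = (2.0000, -1.0000, 3.0000).
‖u_2‖ = 3.7417, so q_2 = (0.5345, -0.2673, 0.8018).
q_1·v_3 = 0.4472·(-2) + 0.8944·(-3) + 0.0000·(-3) = -3.5777; q_2·v_3 = 0.5345·(-2) + (-0.2673)·(-3) + 0.8018·(-3) = -2.6726.
u_3 = v_3 + 3.5777·q_1 + 2.6726·q_2 = (1.0286, -0.5143, -0.8571).
‖u_3‖ = 1.4343, so q_3 = (0.7171, -0.3586, -0.5976).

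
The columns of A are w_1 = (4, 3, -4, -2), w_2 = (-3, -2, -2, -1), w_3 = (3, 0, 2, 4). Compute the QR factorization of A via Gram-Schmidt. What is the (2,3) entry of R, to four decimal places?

r_{23} = -4.3499

w_1 = (4, 3, -4, -2); ‖w_1‖ = 6.7082, so q_1 = (0.5963, 0.4472, -0.5963, -0.2981).
q_1·w_2 = 0.5963·(-3) + 0.4472·(-2) + (-0.5963)·(-2) + (-0.2981)·(-1) = -1.1926.
u_2 = w_2 + 1.1926·q_1 = (-2.2889, -1.4667, -2.7111, -1.3556).
‖u_2‖ = 4.0716, so q_2 = (-0.5622, -0.3602, -0.6659, -0.3329).
r_{23} = q_2·w_3 = -4.3499.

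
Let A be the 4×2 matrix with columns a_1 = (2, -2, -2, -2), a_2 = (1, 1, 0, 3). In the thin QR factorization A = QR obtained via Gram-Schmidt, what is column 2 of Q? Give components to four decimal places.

q_2 = (0.5916, 0.0845, -0.2535, 0.7606)

a_1 = (2, -2, -2, -2); ‖a_1‖ = 4.0000, so q_1 = (0.5000, -0.5000, -0.5000, -0.5000).
q_1·a_2 = 0.5000·1 + (-0.5000)·1 + (-0.5000)·0 + (-0.5000)·3 = -1.5000.
u_2 = a_2 + 1.5000·q_1 = (1.7500, 0.2500, -0.7500, 2.2500).
‖u_2‖ = 2.9580, so q_2 = (0.5916, 0.0845, -0.2535, 0.7606).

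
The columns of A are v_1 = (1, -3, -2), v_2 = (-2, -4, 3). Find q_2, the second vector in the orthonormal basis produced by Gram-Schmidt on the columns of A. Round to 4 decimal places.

q_2 = (-0.4331, -0.5955, 0.6767)

v_1 = (1, -3, -2); ‖v_1‖ = 3.7417, so q_1 = (0.2673, -0.8018, -0.5345).
q_1·v_2 = 0.2673·(-2) + (-0.8018)·(-4) + (-0.5345)·3 = 1.0690.
u_2 = v_2 − 1.0690·q_1 = (-2.2857, -3.1429, 3.5714).
‖u_2‖ = 5.2780, so q_2 = (-0.4331, -0.5955, 0.6767).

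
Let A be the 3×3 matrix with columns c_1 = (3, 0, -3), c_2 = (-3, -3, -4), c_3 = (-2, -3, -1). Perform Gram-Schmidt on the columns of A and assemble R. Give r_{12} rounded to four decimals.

r_{12} = 0.7071

c_1 = (3, 0, -3); ‖c_1‖ = 4.2426, so q_1 = (0.7071, 0.0000, -0.7071).
r_{12} = q_1·c_2 = 0.7071.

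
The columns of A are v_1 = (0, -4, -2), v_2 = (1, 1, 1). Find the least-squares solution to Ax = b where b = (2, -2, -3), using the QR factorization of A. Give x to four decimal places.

x = (1.0000, 1.0000)

q_1 = v_1/‖v_1‖ = (0, -4, -2)/4.4721 = (0.0000, -0.8944, -0.4472).
r_{12} = q_1·v_2 = -1.3416.
u_2 = v_2 + 1.3416·q_1 = (1.0000, -0.2000, 0.4000).
‖u_2‖ = 1.0954, so q_2 = (0.9129, -0.1826, 0.3651).
Qᵀb = (3.1305, 1.0954).
Back-substitute: x_2 = 1.0954/1.0954 = 1.0000.
x_1 = (3.1305 + 1.3416·1.0000)/4.4721 = 1.0000.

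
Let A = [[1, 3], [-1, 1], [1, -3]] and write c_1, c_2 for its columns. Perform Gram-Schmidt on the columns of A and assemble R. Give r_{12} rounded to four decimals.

r_{12} = -0.5774

q_1 = c_1/‖c_1‖ = (1, -1, 1)/1.7321 = (0.5774, -0.5774, 0.5774).
r_{12} = q_1·c_2 = -0.5774.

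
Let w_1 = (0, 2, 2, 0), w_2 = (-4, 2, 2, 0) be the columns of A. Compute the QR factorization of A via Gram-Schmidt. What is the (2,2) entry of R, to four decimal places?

w_1 = (0, 2, 2, 0); ‖w_1‖ = 2.8284, so e_1 = (0.0000, 0.7071, 0.7071, 0.0000).
e_1·w_2 = 0.0000·(-4) + 0.7071·2 + 0.7071·2 + 0.0000·0 = 2.8284.
u_2 = w_2 − 2.8284·e_1 = (-4.0000, 0.0000, 0.0000, 0.0000).
r_{22} = ‖u_2‖ = 4.0000.

r_{22} = 4.0000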